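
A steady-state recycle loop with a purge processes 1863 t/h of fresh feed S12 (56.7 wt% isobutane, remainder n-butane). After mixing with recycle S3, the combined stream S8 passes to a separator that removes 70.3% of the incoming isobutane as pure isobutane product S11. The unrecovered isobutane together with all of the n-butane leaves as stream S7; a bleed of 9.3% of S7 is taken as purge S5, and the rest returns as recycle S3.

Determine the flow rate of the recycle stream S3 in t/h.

n-butane enters only via S12 and leaves only via the purge: 1863×0.433 = 0.093×(n-butane in S7), and the separator passes all n-butane, so n-butane in S8 = n-butane in S7 = 8674 t/h.
isobutane in S8: m_A = 1863×0.567 + (1−0.093)·(1−0.703)·m_A, so m_A = 1056.3/0.7306 = 1445.8 t/h.
S7 = (1−0.703)×1445.8 + 8674 = 9103.4 t/h.
Recycle S3 = (1−0.093)×9103.4 = 8256.8 t/h.

8257 t/h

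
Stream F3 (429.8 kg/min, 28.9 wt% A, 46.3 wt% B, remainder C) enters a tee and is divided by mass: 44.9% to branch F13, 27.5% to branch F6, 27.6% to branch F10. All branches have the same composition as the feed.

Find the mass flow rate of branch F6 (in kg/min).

Branch F6 flow = 0.275×429.8 = 118.2 kg/min.

118.2 kg/min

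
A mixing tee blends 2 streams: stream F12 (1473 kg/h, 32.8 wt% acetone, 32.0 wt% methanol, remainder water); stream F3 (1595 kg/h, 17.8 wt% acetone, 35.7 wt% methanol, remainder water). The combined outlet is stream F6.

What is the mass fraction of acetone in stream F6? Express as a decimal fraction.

Total flow out = 1473 + 1595 = 3068 kg/h.
acetone in = 1473×0.328 + 1595×0.178 = 767.05 kg/h.
acetone mass fraction in F6 = 767.05/3068 = 0.2500.

0.2500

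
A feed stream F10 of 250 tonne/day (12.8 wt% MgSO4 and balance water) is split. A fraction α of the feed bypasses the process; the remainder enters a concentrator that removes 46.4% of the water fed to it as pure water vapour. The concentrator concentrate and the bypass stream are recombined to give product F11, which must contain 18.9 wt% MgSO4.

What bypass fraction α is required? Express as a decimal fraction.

All 250×0.128 = 32 tonne/day of MgSO4 reaches F11, so F11 = 32/0.189 = 169.31 tonne/day and vapour = 80.688 tonne/day.
The evaporator receives (1−α)·250 of feed at 0.872 water and removes 0.464 of that water:
0.464×0.872×(1−α)×250 = 80.688
(1−α) = 80.688/101.15 = 0.7977;  α = 0.2023.

0.202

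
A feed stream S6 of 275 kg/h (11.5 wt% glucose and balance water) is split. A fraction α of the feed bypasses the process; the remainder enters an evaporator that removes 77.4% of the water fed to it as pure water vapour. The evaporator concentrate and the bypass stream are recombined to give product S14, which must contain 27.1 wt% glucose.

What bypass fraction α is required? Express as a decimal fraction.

0.160

All 275×0.115 = 31.625 kg/h of glucose reaches S14, so S14 = 31.625/0.271 = 116.7 kg/h and vapour = 158.3 kg/h.
The evaporator receives (1−α)·275 of feed at 0.885 water and removes 0.774 of that water:
0.774×0.885×(1−α)×275 = 158.3
(1−α) = 158.3/188.37 = 0.8404;  α = 0.1596.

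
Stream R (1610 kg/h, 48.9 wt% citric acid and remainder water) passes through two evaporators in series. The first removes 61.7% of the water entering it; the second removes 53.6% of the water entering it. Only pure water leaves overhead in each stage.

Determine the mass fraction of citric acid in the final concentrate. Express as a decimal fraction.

0.843

water in feed = 1610×0.511 = 822.71 kg/h.
After stage 1: water left = (1−0.617)×822.71 = 315.1; stream total = 1102.4 kg/h.
After stage 2: water left = (1−0.536)×315.1 = 146.21; final concentrate = 933.5 kg/h.
citric acid fraction = 787.29/933.5 = 0.843.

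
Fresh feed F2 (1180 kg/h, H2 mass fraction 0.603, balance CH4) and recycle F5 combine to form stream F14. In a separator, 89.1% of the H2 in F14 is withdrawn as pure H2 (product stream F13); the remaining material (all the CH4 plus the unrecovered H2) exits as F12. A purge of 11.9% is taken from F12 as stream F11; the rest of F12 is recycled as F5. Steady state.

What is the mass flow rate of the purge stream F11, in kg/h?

478.7 kg/h

CH4 enters only via F2 and leaves only via the purge: 1180×0.397 = 0.119×(CH4 in F12), and the separator passes all CH4, so CH4 in F14 = CH4 in F12 = 3936.6 kg/h.
H2 in F14: m_A = 1180×0.603 + (1−0.119)·(1−0.891)·m_A, so m_A = 711.54/0.9040 = 787.13 kg/h.
F12 = (1−0.891)×787.13 + 3936.6 = 4022.4 kg/h.
Purge F11 = 0.119×4022.4 = 478.67 kg/h.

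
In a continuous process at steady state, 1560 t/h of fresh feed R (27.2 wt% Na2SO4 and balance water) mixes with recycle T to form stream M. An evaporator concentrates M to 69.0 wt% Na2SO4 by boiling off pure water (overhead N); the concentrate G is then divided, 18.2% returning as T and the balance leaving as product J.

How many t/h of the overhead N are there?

945 t/h

Overall Na2SO4 balance (none leaves overhead): Na2SO4 in fresh feed = Na2SO4 in product, i.e. 1560×0.272 = (1−0.182)·G·0.690.
G = 424.32/(0.690×0.818) = 751.78 t/h.
Recycle T = 0.182×751.78 = 136.82 t/h.
Combined feed M = 1560 + 136.82 = 1696.8 t/h.
Overhead N = M − G = 1696.8 − 751.78 = 945.04 t/h.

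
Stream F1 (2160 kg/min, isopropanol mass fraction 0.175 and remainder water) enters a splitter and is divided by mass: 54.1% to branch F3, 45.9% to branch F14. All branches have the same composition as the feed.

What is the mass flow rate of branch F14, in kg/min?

991.4 kg/min

Branch F14 flow = 0.459×2160 = 991.44 kg/min.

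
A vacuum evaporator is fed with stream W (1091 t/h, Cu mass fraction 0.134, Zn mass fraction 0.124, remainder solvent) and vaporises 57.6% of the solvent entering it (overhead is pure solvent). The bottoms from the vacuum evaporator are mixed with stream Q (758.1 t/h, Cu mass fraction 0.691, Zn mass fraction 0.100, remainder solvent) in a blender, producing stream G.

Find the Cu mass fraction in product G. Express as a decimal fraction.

0.485

Vapour removed = 0.576×0.742×1091 = 466.28 t/h; concentrate = 624.72 t/h.
Cu reaching the mixer = 146.19 (from concentrate) + 758.1×0.691 = 670.04 t/h.
Product flow = 624.72 + 758.1 = 1382.8 t/h; Cu fraction = 0.485.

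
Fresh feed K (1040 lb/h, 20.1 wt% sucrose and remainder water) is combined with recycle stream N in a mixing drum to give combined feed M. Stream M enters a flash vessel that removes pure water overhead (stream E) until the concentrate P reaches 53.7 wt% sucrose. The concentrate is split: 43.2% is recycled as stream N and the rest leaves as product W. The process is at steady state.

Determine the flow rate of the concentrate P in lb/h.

Overall sucrose balance (none leaves overhead): sucrose in fresh feed = sucrose in product, i.e. 1040×0.201 = (1−0.432)·P·0.537.
P = 209.04/(0.537×0.568) = 685.34 lb/h.

685.3 lb/h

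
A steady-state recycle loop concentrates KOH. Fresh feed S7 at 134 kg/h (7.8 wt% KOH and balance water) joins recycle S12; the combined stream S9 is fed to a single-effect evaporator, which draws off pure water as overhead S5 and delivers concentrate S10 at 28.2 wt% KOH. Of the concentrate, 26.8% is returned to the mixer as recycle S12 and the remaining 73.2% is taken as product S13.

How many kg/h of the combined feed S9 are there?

147.6 kg/h

Overall KOH balance (none leaves overhead): KOH in fresh feed = KOH in product, i.e. 134×0.078 = (1−0.268)·S10·0.282.
S10 = 10.452/(0.282×0.732) = 50.634 kg/h.
Recycle S12 = 0.268×50.634 = 13.57 kg/h.
Combined feed S9 = 134 + 13.57 = 147.57 kg/h.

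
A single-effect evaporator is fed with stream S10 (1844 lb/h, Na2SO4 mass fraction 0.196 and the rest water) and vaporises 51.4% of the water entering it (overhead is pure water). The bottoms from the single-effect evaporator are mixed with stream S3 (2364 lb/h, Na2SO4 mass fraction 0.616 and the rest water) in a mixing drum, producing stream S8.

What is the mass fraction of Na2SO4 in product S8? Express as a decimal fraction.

Vapour removed = 0.514×0.804×1844 = 762.04 lb/h; concentrate = 1082 lb/h.
Na2SO4 reaching the mixer = 361.42 (from concentrate) + 2364×0.616 = 1817.6 lb/h.
Product flow = 1082 + 2364 = 3446 lb/h; Na2SO4 fraction = 0.527.

0.527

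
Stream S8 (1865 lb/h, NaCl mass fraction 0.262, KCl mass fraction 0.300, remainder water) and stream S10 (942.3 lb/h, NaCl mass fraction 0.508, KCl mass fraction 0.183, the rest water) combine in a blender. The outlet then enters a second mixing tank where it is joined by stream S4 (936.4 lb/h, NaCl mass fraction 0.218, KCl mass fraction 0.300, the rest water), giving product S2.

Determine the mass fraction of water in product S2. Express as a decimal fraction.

0.417

Overall, product flow = 3743.7 lb/h.
water in = 1865×0.438 + 942.3×0.309 + 936.4×0.482 = 1559.4 lb/h.
water fraction in S2 = 0.417.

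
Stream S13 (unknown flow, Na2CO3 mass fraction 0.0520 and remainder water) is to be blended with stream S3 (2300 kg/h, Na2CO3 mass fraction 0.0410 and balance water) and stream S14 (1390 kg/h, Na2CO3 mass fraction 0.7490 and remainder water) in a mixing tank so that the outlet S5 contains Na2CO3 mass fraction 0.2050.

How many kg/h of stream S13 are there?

2477 kg/h

Let S13 be the unknown flow. Total out = 3690 + S13.
Na2CO3 balance: 1135.4 + 0.052·S13 = 0.205·(3690 + S13)
(0.052 − 0.205)·S13 = 0.205×3690 − 1135.4 = -378.96
S13 = -378.96 / -0.153 = 2476.9 kg/h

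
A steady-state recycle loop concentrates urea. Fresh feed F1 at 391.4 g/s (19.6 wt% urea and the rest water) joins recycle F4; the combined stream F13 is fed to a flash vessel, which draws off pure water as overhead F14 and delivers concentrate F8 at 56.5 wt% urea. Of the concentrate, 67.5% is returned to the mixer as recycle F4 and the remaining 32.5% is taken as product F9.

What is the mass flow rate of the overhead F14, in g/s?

Overall urea balance (none leaves overhead): urea in fresh feed = urea in product, i.e. 391.4×0.196 = (1−0.675)·F8·0.565.
F8 = 76.714/(0.565×0.325) = 417.78 g/s.
Recycle F4 = 0.675×417.78 = 282 g/s.
Combined feed F13 = 391.4 + 282 = 673.4 g/s.
Overhead F14 = F13 − F8 = 673.4 − 417.78 = 255.62 g/s.

255.6 g/s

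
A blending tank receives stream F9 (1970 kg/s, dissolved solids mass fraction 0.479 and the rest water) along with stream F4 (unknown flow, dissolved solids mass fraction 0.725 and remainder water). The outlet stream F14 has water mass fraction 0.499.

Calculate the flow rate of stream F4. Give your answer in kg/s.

Let F4 be the unknown flow. Total out = 1970 + F4.
water balance: 1026.4 + 0.275·F4 = 0.499·(1970 + F4)
(0.275 − 0.499)·F4 = 0.499×1970 − 1026.4 = -43.34
F4 = -43.34 / -0.224 = 193.48 kg/s

193.5 kg/s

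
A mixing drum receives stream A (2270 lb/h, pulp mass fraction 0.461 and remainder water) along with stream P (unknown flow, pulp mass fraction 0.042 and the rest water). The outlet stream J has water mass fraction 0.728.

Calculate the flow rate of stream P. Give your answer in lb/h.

1865 lb/h

Let P be the unknown flow. Total out = 2270 + P.
water balance: 1223.5 + 0.958·P = 0.728·(2270 + P)
(0.958 − 0.728)·P = 0.728×2270 − 1223.5 = 429.03
P = 429.03 / 0.230 = 1865.3 lb/h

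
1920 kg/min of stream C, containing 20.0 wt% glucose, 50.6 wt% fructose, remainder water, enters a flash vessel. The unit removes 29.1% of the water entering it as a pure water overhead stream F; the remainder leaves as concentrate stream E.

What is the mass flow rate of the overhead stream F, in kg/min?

water entering = 1920×0.294 = 564.48 kg/min; overhead removed = 0.291×564.48 = 164.26 kg/min.

164.3 kg/min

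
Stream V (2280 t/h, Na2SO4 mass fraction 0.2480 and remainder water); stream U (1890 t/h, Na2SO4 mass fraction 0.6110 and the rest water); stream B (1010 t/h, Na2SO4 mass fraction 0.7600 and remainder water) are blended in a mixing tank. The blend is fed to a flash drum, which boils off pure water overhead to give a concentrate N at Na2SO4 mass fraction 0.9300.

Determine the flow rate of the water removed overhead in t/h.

Na2SO4 entering = 2280×0.248 + 1890×0.611 + 1010×0.760 = 2487.8 t/h.
All Na2SO4 reports to N, so N = 2487.8/0.930 = 2675.1 t/h.
Total feed = 5180 t/h; overhead = 5180 − 2675.1 = 2504.9 t/h.

2505 t/h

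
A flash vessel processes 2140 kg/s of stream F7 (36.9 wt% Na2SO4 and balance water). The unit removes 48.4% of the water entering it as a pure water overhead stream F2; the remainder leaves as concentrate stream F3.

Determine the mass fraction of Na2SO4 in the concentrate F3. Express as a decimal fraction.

Na2SO4 is not removed: 2140×0.369 = 789.66 kg/s of Na2SO4 enters F3.
water entering = 2140×0.631 = 1350.3 kg/s; overhead removed = 0.484×1350.3 = 653.56 kg/s.
Concentrate = 2140 − 653.56 = 1486.4 kg/s.
Mass fraction = 789.66/1486.4 = 0.5312.

0.5312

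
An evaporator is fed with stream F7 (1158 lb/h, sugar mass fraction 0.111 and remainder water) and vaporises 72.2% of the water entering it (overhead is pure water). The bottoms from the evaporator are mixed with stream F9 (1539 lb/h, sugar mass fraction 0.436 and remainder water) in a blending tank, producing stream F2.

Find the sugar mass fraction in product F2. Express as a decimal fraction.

0.409

Vapour removed = 0.722×0.889×1158 = 743.27 lb/h; concentrate = 414.73 lb/h.
sugar reaching the mixer = 128.54 (from concentrate) + 1539×0.436 = 799.54 lb/h.
Product flow = 414.73 + 1539 = 1953.7 lb/h; sugar fraction = 0.409.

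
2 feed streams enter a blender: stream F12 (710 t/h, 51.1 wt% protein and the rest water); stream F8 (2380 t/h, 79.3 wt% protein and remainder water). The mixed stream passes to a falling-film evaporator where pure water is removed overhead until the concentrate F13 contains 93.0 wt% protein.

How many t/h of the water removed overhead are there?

670.5 t/h

protein entering = 710×0.511 + 2380×0.793 = 2250.2 t/h.
All protein reports to F13, so F13 = 2250.2/0.930 = 2419.5 t/h.
Total feed = 3090 t/h; overhead = 3090 − 2419.5 = 670.48 t/h.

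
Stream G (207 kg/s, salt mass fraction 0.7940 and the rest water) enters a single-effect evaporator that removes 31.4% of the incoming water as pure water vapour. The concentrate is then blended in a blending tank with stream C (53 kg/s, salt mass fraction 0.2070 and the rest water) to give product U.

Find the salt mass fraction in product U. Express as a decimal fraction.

0.7110

Vapour removed = 0.314×0.206×207 = 13.39 kg/s; concentrate = 193.61 kg/s.
salt reaching the mixer = 164.36 (from concentrate) + 53×0.207 = 175.33 kg/s.
Product flow = 193.61 + 53 = 246.61 kg/s; salt fraction = 0.7110.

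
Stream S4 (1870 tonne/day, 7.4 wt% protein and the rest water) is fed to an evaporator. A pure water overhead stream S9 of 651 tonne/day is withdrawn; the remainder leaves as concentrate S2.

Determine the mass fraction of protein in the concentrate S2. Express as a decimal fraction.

protein is not removed: 1870×0.074 = 138.38 tonne/day of protein enters S2.
Concentrate = 1870 − 651 = 1219 tonne/day.
Mass fraction = 138.38/1219 = 0.114.

0.114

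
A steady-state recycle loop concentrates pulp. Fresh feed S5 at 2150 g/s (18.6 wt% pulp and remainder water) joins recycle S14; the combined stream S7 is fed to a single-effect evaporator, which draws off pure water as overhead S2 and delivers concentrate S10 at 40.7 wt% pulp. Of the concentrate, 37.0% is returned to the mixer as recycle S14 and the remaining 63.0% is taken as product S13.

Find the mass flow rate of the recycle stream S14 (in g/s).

577.1 g/s

Overall pulp balance (none leaves overhead): pulp in fresh feed = pulp in product, i.e. 2150×0.186 = (1−0.370)·S10·0.407.
S10 = 399.9/(0.407×0.630) = 1559.6 g/s.
Recycle S14 = 0.370×1559.6 = 577.06 g/s.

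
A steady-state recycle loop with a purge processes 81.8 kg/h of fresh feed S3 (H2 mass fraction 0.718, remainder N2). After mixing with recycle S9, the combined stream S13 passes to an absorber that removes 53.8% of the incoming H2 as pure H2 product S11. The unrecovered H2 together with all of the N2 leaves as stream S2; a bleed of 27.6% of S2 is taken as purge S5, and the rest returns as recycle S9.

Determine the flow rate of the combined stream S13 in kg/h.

N2 enters only via S3 and leaves only via the purge: 81.8×0.282 = 0.276×(N2 in S2), and the absorber passes all N2, so N2 in S13 = N2 in S2 = 83.578 kg/h.
H2 in S13: m_A = 81.8×0.718 + (1−0.276)·(1−0.538)·m_A, so m_A = 58.732/0.6655 = 88.251 kg/h.
S13 = 88.251 + 83.578 = 171.83 kg/h.

171.8 kg/h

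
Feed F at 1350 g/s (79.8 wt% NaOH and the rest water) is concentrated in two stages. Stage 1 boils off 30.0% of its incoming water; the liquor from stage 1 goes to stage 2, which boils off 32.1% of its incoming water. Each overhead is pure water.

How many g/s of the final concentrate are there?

water in feed = 1350×0.202 = 272.7 g/s.
After stage 1: water left = (1−0.300)×272.7 = 190.89; stream total = 1268.2 g/s.
After stage 2: water left = (1−0.321)×190.89 = 129.61; final concentrate = 1206.9 g/s.

1207 g/s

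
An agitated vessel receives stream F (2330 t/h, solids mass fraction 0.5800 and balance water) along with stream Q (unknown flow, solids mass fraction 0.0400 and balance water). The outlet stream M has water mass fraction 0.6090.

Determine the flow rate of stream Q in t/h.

Let Q be the unknown flow. Total out = 2330 + Q.
water balance: 978.6 + 0.960·Q = 0.609·(2330 + Q)
(0.960 − 0.609)·Q = 0.609×2330 − 978.6 = 440.37
Q = 440.37 / 0.351 = 1254.6 t/h

1255 t/h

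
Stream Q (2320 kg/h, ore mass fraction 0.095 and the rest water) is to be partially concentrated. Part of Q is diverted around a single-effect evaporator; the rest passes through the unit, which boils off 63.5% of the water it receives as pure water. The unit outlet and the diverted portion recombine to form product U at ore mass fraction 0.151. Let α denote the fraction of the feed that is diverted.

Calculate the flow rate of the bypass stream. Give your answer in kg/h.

All 2320×0.095 = 220.4 kg/h of ore reaches U, so U = 220.4/0.151 = 1459.6 kg/h and vapour = 860.4 kg/h.
The evaporator receives (1−α)·2320 of feed at 0.905 water and removes 0.635 of that water:
0.635×0.905×(1−α)×2320 = 860.4
(1−α) = 860.4/1333.2 = 0.6453;  α = 0.3547.
Bypass flow = 0.3547×2320 = 822.81 kg/h.

822.8 kg/h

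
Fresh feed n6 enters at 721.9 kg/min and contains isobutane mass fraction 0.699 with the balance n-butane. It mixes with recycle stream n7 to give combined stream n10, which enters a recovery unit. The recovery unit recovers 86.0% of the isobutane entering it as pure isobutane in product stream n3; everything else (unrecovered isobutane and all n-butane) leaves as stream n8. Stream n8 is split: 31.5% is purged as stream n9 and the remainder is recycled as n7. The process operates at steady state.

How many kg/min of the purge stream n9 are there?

n-butane enters only via n6 and leaves only via the purge: 721.9×0.301 = 0.315×(n-butane in n8), and the recovery unit passes all n-butane, so n-butane in n10 = n-butane in n8 = 689.82 kg/min.
isobutane in n10: m_A = 721.9×0.699 + (1−0.315)·(1−0.860)·m_A, so m_A = 504.61/0.9041 = 558.13 kg/min.
n8 = (1−0.860)×558.13 + 689.82 = 767.95 kg/min.
Purge n9 = 0.315×767.95 = 241.91 kg/min.

241.9 kg/min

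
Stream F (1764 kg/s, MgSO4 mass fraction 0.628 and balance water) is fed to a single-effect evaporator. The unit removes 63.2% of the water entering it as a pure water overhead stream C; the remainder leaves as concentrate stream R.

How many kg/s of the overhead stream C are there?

water entering = 1764×0.372 = 656.21 kg/s; overhead removed = 0.632×656.21 = 414.72 kg/s.

414.7 kg/s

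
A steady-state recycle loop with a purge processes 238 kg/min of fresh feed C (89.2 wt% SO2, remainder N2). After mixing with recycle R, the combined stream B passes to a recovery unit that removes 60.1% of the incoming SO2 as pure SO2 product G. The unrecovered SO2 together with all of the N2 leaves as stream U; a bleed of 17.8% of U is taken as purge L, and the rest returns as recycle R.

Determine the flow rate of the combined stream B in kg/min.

N2 enters only via C and leaves only via the purge: 238×0.108 = 0.178×(N2 in U), and the recovery unit passes all N2, so N2 in B = N2 in U = 144.4 kg/min.
SO2 in B: m_A = 238×0.892 + (1−0.178)·(1−0.601)·m_A, so m_A = 212.3/0.6720 = 315.91 kg/min.
B = 315.91 + 144.4 = 460.31 kg/min.

460.3 kg/min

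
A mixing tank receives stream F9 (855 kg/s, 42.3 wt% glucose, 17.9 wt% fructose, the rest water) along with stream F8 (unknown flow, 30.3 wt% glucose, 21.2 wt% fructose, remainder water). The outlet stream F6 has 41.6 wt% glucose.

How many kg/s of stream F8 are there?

52.96 kg/s

Let F8 be the unknown flow. Total out = 855 + F8.
glucose balance: 361.66 + 0.303·F8 = 0.416·(855 + F8)
(0.303 − 0.416)·F8 = 0.416×855 − 361.66 = -5.985
F8 = -5.985 / -0.113 = 52.965 kg/s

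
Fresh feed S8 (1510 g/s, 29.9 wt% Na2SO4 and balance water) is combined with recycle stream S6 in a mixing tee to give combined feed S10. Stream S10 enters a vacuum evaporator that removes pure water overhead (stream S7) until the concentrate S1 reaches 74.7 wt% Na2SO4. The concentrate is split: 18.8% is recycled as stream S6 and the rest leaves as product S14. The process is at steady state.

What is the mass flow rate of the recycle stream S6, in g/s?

139.9 g/s

Overall Na2SO4 balance (none leaves overhead): Na2SO4 in fresh feed = Na2SO4 in product, i.e. 1510×0.299 = (1−0.188)·S1·0.747.
S1 = 451.49/(0.747×0.812) = 744.34 g/s.
Recycle S6 = 0.188×744.34 = 139.94 g/s.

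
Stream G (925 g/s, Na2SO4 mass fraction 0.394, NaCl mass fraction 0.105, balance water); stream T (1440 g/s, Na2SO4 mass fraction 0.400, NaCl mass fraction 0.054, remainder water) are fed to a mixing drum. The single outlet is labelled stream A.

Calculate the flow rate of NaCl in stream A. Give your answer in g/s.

174.9 g/s

NaCl out = NaCl in = 925×0.105 + 1440×0.054 = 174.88 g/s.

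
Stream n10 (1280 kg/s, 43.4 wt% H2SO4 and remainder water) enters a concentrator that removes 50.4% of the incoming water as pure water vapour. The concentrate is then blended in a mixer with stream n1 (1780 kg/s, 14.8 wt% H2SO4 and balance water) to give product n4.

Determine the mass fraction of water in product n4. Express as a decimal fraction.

0.696

Vapour removed = 0.504×0.566×1280 = 365.14 kg/s; concentrate = 914.86 kg/s.
water reaching the mixer = 359.34 (from concentrate) + 1780×0.852 = 1875.9 kg/s.
Product flow = 914.86 + 1780 = 2694.9 kg/s; water fraction = 0.696.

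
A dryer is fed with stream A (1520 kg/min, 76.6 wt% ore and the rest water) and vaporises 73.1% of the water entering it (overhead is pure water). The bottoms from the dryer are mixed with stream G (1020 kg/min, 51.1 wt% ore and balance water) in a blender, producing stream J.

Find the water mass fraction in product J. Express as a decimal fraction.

0.2607

Vapour removed = 0.731×0.234×1520 = 260 kg/min; concentrate = 1260 kg/min.
water reaching the mixer = 95.678 (from concentrate) + 1020×0.489 = 594.46 kg/min.
Product flow = 1260 + 1020 = 2280 kg/min; water fraction = 0.2607.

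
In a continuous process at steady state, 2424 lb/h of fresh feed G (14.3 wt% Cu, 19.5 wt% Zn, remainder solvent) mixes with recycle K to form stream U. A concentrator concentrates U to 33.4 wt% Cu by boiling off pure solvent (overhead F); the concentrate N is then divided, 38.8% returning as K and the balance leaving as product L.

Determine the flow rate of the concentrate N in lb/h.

Overall Cu balance (none leaves overhead): Cu in fresh feed = Cu in product, i.e. 2424×0.143 = (1−0.388)·N·0.334.
N = 346.63/(0.334×0.612) = 1695.8 lb/h.

1696 lb/h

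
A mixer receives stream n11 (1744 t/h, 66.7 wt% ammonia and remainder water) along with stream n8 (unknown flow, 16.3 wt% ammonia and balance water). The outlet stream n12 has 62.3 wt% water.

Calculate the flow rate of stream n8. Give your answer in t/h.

Let n8 be the unknown flow. Total out = 1744 + n8.
water balance: 580.75 + 0.837·n8 = 0.623·(1744 + n8)
(0.837 − 0.623)·n8 = 0.623×1744 − 580.75 = 505.76
n8 = 505.76 / 0.214 = 2363.4 t/h

2363 t/h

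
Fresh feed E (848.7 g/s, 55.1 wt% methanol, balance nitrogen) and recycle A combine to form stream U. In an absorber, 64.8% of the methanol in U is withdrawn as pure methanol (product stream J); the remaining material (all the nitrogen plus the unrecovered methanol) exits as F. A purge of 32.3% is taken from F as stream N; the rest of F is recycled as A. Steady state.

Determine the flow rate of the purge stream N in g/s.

450.9 g/s

nitrogen enters only via E and leaves only via the purge: 848.7×0.449 = 0.323×(nitrogen in F), and the absorber passes all nitrogen, so nitrogen in U = nitrogen in F = 1179.8 g/s.
methanol in U: m_A = 848.7×0.551 + (1−0.323)·(1−0.648)·m_A, so m_A = 467.63/0.7617 = 613.94 g/s.
F = (1−0.648)×613.94 + 1179.8 = 1395.9 g/s.
Purge N = 0.323×1395.9 = 450.87 g/s.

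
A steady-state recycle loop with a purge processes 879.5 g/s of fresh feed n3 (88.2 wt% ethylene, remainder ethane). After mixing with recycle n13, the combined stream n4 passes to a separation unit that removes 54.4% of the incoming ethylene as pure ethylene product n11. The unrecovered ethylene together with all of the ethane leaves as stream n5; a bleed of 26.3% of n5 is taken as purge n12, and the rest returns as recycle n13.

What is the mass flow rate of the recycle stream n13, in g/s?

ethane enters only via n3 and leaves only via the purge: 879.5×0.118 = 0.263×(ethane in n5), and the separation unit passes all ethane, so ethane in n4 = ethane in n5 = 394.6 g/s.
ethylene in n4: m_A = 879.5×0.882 + (1−0.263)·(1−0.544)·m_A, so m_A = 775.72/0.6639 = 1168.4 g/s.
n5 = (1−0.544)×1168.4 + 394.6 = 927.39 g/s.
Recycle n13 = (1−0.263)×927.39 = 683.48 g/s.

683.5 g/s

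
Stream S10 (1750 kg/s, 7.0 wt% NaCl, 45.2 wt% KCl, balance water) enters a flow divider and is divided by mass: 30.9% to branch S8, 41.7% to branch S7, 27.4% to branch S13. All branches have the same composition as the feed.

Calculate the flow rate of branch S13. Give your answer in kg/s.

Branch S13 flow = 0.274×1750 = 479.5 kg/s.

479.5 kg/s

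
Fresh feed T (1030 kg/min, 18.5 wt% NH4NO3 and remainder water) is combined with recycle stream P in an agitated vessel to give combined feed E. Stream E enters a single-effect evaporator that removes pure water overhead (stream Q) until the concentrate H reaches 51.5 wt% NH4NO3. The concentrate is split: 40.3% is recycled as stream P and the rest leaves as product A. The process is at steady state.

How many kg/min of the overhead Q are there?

660 kg/min

Overall NH4NO3 balance (none leaves overhead): NH4NO3 in fresh feed = NH4NO3 in product, i.e. 1030×0.185 = (1−0.403)·H·0.515.
H = 190.55/(0.515×0.597) = 619.77 kg/min.
Recycle P = 0.403×619.77 = 249.77 kg/min.
Combined feed E = 1030 + 249.77 = 1279.8 kg/min.
Overhead Q = E − H = 1279.8 − 619.77 = 660 kg/min.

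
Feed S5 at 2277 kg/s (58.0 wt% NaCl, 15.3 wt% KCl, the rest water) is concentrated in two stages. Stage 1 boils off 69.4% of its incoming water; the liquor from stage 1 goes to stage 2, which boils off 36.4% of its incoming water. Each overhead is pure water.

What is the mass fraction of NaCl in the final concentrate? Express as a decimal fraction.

0.739

water in feed = 2277×0.267 = 607.96 kg/s.
After stage 1: water left = (1−0.694)×607.96 = 186.04; stream total = 1855.1 kg/s.
After stage 2: water left = (1−0.364)×186.04 = 118.32; final concentrate = 1787.4 kg/s.
NaCl fraction = 1320.7/1787.4 = 0.739.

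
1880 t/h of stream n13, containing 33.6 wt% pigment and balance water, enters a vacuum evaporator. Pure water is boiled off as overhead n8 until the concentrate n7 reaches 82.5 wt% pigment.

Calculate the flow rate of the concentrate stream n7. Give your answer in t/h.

pigment is conserved: 1880×0.336 = 631.68 t/h all reports to the concentrate.
Concentrate = 631.68/(target fraction) = 765.67 t/h.

765.7 t/h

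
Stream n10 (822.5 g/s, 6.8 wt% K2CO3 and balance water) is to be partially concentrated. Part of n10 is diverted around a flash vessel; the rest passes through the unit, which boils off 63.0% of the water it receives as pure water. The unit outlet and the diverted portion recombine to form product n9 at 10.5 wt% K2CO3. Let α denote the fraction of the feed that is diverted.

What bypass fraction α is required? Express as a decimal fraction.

0.400

All 822.5×0.068 = 55.93 g/s of K2CO3 reaches n9, so n9 = 55.93/0.105 = 532.67 g/s and vapour = 289.83 g/s.
The evaporator receives (1−α)·822.5 of feed at 0.932 water and removes 0.630 of that water:
0.630×0.932×(1−α)×822.5 = 289.83
(1−α) = 289.83/482.94 = 0.6001;  α = 0.3999.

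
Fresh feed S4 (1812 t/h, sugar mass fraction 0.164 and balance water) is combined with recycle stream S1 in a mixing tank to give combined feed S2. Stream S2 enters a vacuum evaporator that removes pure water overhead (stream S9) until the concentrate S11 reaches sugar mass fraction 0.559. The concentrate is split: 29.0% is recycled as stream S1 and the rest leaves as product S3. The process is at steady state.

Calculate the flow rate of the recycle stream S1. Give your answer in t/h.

Overall sugar balance (none leaves overhead): sugar in fresh feed = sugar in product, i.e. 1812×0.164 = (1−0.290)·S11·0.559.
S11 = 297.17/(0.559×0.710) = 748.74 t/h.
Recycle S1 = 0.290×748.74 = 217.14 t/h.

217.1 t/h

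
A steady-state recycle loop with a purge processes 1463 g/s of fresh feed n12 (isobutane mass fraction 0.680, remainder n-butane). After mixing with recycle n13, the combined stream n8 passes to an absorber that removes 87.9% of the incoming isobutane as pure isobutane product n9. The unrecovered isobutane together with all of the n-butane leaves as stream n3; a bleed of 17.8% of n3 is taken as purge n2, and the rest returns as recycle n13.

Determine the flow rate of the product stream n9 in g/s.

isobutane in n8: m_A = 1463×0.680 + (1−0.178)·(1−0.879)·m_A, so m_A = 994.84/0.9005 = 1104.7 g/s.
Product n9 = 0.879×1104.7 = 971.05 g/s.

971 g/s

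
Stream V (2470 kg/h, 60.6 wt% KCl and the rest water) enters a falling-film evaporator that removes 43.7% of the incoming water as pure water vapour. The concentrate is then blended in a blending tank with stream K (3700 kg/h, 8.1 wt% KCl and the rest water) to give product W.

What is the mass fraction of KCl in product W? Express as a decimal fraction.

0.3127

Vapour removed = 0.437×0.394×2470 = 425.28 kg/h; concentrate = 2044.7 kg/h.
KCl reaching the mixer = 1496.8 (from concentrate) + 3700×0.081 = 1796.5 kg/h.
Product flow = 2044.7 + 3700 = 5744.7 kg/h; KCl fraction = 0.3127.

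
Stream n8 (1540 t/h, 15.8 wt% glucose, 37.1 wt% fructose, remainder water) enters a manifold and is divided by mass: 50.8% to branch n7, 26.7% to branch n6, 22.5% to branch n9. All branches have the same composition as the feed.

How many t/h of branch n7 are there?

782.3 t/h

Branch n7 flow = 0.508×1540 = 782.32 t/h.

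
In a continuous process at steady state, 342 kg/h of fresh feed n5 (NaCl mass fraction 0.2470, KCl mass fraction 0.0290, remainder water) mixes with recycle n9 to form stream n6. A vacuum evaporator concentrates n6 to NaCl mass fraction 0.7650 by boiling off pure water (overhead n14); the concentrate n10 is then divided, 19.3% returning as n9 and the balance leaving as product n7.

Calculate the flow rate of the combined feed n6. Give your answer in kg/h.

368.4 kg/h

Overall NaCl balance (none leaves overhead): NaCl in fresh feed = NaCl in product, i.e. 342×0.247 = (1−0.193)·n10·0.765.
n10 = 84.474/(0.765×0.807) = 136.83 kg/h.
Recycle n9 = 0.193×136.83 = 26.409 kg/h.
Combined feed n6 = 342 + 26.409 = 368.41 kg/h.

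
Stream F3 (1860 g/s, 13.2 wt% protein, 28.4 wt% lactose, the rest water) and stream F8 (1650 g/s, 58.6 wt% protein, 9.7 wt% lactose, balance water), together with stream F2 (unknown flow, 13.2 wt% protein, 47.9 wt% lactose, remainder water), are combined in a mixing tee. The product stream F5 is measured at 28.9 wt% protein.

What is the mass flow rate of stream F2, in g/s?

1261 g/s

Let F2 be the unknown flow. Total out = 3510 + F2.
protein balance: 1212.4 + 0.132·F2 = 0.289·(3510 + F2)
(0.132 − 0.289)·F2 = 0.289×3510 − 1212.4 = -198.03
F2 = -198.03 / -0.157 = 1261.3 g/s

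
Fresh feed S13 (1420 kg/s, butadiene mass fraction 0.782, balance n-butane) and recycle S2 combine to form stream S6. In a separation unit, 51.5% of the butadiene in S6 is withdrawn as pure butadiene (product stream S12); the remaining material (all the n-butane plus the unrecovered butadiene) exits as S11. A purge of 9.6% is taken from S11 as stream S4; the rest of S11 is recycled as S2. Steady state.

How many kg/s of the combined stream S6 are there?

n-butane enters only via S13 and leaves only via the purge: 1420×0.218 = 0.096×(n-butane in S11), and the separation unit passes all n-butane, so n-butane in S6 = n-butane in S11 = 3224.6 kg/s.
butadiene in S6: m_A = 1420×0.782 + (1−0.096)·(1−0.515)·m_A, so m_A = 1110.4/0.5616 = 1977.4 kg/s.
S6 = 1977.4 + 3224.6 = 5202 kg/s.

5202 kg/s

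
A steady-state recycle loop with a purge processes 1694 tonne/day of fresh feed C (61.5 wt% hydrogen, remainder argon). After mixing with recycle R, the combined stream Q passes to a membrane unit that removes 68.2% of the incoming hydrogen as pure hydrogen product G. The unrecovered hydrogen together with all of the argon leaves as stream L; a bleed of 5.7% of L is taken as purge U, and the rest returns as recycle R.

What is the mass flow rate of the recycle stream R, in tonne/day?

argon enters only via C and leaves only via the purge: 1694×0.385 = 0.057×(argon in L), and the membrane unit passes all argon, so argon in Q = argon in L = 11442 tonne/day.
hydrogen in Q: m_A = 1694×0.615 + (1−0.057)·(1−0.682)·m_A, so m_A = 1041.8/0.7001 = 1488 tonne/day.
L = (1−0.682)×1488 + 11442 = 11915 tonne/day.
Recycle R = (1−0.057)×11915 = 11236 tonne/day.

11240 tonne/day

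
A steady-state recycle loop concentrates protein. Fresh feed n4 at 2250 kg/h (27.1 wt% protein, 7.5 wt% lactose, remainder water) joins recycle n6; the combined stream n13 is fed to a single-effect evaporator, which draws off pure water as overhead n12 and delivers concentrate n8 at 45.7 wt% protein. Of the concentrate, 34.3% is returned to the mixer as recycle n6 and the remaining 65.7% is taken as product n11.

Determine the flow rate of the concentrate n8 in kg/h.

2031 kg/h

Overall protein balance (none leaves overhead): protein in fresh feed = protein in product, i.e. 2250×0.271 = (1−0.343)·n8·0.457.
n8 = 609.75/(0.457×0.657) = 2030.8 kg/h.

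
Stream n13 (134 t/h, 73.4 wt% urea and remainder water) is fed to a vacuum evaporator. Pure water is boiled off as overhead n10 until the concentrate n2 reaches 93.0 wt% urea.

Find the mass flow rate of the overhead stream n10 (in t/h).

urea is conserved: 134×0.734 = 98.356 t/h all reports to the concentrate.
Concentrate = 98.356/(target fraction) = 105.76 t/h.
Overhead = 134 − 105.76 = 28.241 t/h.

28.24 t/h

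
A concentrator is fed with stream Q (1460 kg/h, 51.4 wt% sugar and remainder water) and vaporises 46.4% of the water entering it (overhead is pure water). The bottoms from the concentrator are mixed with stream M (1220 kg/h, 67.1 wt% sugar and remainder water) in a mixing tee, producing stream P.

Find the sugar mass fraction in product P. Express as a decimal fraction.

0.667

Vapour removed = 0.464×0.486×1460 = 329.24 kg/h; concentrate = 1130.8 kg/h.
sugar reaching the mixer = 750.44 (from concentrate) + 1220×0.671 = 1569.1 kg/h.
Product flow = 1130.8 + 1220 = 2350.8 kg/h; sugar fraction = 0.667.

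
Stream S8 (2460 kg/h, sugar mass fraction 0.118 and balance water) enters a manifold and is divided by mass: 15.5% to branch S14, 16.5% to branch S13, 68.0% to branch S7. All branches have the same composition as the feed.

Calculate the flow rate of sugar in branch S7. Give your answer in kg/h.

197.4 kg/h

Branch S7 total = 0.680×2460 = 1672.8 kg/h.
sugar in S7 = 0.118×1672.8 = 197.39 kg/h.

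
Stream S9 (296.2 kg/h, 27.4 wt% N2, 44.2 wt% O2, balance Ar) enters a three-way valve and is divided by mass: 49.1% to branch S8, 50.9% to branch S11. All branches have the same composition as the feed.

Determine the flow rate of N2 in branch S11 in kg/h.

41.31 kg/h

Branch S11 total = 0.509×296.2 = 150.77 kg/h.
N2 in S11 = 0.274×150.77 = 41.31 kg/h.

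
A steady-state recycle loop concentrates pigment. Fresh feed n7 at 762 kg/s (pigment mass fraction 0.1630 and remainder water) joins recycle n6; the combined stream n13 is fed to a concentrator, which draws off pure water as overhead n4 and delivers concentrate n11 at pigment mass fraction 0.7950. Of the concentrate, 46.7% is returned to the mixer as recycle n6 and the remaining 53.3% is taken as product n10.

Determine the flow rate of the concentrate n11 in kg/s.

Overall pigment balance (none leaves overhead): pigment in fresh feed = pigment in product, i.e. 762×0.163 = (1−0.467)·n11·0.795.
n11 = 124.21/(0.795×0.533) = 293.12 kg/s.

293.1 kg/s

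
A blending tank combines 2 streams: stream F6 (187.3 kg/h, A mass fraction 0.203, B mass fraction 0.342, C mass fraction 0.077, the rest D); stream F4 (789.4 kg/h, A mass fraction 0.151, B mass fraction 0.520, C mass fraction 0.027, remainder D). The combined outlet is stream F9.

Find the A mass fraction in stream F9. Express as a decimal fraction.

0.161

Total flow out = 187.3 + 789.4 = 976.7 kg/h.
A in = 187.3×0.203 + 789.4×0.151 = 157.22 kg/h.
A mass fraction in F9 = 157.22/976.7 = 0.161.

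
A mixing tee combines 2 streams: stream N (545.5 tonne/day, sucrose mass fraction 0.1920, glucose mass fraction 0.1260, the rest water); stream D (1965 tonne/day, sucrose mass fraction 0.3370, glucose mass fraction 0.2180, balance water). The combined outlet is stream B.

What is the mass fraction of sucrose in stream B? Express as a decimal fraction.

0.3055

Total flow out = 545.5 + 1965 = 2510.5 tonne/day.
sucrose in = 545.5×0.192 + 1965×0.337 = 766.94 tonne/day.
sucrose mass fraction in B = 766.94/2510.5 = 0.3055.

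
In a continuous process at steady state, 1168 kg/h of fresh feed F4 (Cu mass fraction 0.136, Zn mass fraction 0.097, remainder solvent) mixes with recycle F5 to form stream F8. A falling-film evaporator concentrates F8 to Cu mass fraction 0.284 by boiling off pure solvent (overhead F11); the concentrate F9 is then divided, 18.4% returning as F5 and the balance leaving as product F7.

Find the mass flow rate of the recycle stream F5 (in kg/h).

Overall Cu balance (none leaves overhead): Cu in fresh feed = Cu in product, i.e. 1168×0.136 = (1−0.184)·F9·0.284.
F9 = 158.85/(0.284×0.816) = 685.45 kg/h.
Recycle F5 = 0.184×685.45 = 126.12 kg/h.

126.1 kg/h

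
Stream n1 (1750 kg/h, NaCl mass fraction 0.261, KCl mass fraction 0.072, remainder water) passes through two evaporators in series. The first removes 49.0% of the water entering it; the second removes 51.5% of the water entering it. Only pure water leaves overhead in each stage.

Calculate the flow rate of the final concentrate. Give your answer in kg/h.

water in feed = 1750×0.667 = 1167.2 kg/h.
After stage 1: water left = (1−0.490)×1167.2 = 595.3; stream total = 1178 kg/h.
After stage 2: water left = (1−0.515)×595.3 = 288.72; final concentrate = 871.47 kg/h.

871.5 kg/h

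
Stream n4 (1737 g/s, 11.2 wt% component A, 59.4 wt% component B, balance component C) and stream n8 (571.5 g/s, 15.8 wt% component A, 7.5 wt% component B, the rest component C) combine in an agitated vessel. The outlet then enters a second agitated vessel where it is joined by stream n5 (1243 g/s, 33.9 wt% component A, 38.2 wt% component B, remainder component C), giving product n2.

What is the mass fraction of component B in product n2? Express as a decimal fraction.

Overall, product flow = 3551.5 g/s.
component B in = 1737×0.594 + 571.5×0.075 + 1243×0.382 = 1549.5 g/s.
component B fraction in n2 = 0.436.

0.436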